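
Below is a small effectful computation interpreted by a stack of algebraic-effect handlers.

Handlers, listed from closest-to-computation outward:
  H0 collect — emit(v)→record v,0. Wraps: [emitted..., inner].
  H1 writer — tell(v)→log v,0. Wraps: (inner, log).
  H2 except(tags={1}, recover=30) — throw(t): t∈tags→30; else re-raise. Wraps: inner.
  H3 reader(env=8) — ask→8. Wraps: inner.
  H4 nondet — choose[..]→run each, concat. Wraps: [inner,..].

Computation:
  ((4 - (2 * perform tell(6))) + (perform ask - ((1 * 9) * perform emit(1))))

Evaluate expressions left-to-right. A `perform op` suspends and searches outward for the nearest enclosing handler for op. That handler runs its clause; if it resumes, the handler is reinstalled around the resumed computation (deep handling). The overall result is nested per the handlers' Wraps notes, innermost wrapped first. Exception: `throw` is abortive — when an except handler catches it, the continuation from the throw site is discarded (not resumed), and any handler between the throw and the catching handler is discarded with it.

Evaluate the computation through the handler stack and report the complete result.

Step-by-step:
tell(6) @ H1 ⇒ log+=6
ask @ H3 ⇒ 8
emit(1) @ H0 ⇒ out+=1
H0 returns [1, 12]
H1 returns ([1, 12], (6))
H2 returns ([1, 12], (6))
H3 returns ([1, 12], (6))
H4 returns [([1, 12], (6))]
= [([1, 12], (6))]

Answer: [([1, 12], (6))]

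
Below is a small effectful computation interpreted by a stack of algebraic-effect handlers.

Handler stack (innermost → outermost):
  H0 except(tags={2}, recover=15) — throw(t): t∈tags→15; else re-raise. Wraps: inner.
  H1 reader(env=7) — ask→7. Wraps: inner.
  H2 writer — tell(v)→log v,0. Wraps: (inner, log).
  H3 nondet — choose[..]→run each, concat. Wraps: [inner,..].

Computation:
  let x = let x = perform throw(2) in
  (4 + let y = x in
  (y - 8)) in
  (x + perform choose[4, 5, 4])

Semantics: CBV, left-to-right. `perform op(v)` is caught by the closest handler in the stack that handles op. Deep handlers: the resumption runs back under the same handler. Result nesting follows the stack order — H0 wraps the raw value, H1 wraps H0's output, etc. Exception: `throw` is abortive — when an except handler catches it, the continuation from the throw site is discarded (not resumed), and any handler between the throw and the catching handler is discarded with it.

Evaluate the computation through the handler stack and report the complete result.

Answer: [(15, ())]

Working:
throw(2) @ H0 caught ⇒ 15
H1 returns 15
H2 returns (15, ())
H3 returns [(15, ())]
= [(15, ())]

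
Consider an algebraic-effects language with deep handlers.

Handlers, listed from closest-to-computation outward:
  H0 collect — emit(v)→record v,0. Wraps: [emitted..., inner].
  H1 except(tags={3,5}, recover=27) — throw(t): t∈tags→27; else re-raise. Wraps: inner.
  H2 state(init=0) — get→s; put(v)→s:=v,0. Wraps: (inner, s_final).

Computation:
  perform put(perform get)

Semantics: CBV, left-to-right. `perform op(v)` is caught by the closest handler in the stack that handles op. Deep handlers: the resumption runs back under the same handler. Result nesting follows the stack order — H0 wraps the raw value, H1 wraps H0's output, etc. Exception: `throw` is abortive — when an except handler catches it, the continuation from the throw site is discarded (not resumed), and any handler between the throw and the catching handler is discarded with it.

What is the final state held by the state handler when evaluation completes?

Working:
get @ H2 ⇒ 0
put(0) @ H2 ⇒ s:=0
H0 returns [0]
H1 returns [0]
H2 returns ([0], 0)
= ([0], 0)

Answer: 0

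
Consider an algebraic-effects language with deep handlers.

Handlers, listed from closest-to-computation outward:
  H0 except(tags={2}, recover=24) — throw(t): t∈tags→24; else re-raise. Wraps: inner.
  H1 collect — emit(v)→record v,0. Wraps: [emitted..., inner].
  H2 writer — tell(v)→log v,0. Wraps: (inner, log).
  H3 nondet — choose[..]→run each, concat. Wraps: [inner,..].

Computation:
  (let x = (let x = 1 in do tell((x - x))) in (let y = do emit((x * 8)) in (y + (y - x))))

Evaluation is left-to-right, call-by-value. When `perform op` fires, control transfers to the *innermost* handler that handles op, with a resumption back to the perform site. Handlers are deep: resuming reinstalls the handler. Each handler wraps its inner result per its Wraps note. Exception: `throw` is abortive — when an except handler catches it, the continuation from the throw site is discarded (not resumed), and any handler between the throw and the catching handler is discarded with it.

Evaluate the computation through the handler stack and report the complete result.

Evaluation trace:
tell(0) @ H2 ⇒ log+=0
emit(0) @ H1 ⇒ out+=0
H0 returns 0
H1 returns [0, 0]
H2 returns ([0, 0], (0))
H3 returns [([0, 0], (0))]
= [([0, 0], (0))]

Answer: [([0, 0], (0))]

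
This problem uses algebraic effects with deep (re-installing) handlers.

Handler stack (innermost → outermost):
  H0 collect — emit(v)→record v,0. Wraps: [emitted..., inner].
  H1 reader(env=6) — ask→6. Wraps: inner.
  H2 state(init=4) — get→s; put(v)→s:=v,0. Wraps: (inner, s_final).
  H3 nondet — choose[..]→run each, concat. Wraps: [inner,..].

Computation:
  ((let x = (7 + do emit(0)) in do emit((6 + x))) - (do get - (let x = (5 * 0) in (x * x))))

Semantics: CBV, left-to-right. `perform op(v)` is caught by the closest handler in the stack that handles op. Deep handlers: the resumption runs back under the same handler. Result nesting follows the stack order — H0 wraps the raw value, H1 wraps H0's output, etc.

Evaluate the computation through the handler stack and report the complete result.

Working:
emit(0) @ H0 ⇒ out+=0
emit(13) @ H0 ⇒ out+=13
get @ H2 ⇒ 4
H0 returns [0, 13, -4]
H1 returns [0, 13, -4]
H2 returns ([0, 13, -4], 4)
H3 returns [([0, 13, -4], 4)]
= [([0, 13, -4], 4)]

Answer: [([0, 13, -4], 4)]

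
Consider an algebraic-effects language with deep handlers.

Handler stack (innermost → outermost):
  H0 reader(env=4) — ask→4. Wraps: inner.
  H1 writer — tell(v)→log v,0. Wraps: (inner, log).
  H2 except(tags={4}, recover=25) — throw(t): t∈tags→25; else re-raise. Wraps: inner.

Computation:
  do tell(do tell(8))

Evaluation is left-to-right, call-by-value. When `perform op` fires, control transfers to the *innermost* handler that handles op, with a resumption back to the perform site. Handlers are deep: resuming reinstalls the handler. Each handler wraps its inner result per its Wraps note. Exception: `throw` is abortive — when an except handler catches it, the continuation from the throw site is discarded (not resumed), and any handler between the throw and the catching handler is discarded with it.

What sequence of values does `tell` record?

Evaluation trace:
tell(8) @ H1 ⇒ log+=8
tell(0) @ H1 ⇒ log+=0
H0 returns 0
H1 returns (0, (8, 0))
H2 returns (0, (8, 0))
= (0, (8, 0))

Answer: (8, 0)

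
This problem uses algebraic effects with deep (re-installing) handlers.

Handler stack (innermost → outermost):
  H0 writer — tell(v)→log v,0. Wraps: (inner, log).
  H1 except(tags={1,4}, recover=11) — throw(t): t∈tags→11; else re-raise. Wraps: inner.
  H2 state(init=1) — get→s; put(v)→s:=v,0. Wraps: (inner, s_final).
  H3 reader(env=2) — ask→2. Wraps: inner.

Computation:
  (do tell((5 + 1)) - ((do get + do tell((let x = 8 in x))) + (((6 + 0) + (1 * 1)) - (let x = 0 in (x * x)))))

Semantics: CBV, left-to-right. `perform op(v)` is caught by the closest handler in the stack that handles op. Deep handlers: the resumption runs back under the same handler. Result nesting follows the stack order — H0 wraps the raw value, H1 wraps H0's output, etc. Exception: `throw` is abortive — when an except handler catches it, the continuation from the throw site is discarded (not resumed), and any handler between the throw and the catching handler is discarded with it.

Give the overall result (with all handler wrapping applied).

Answer: ((-8, (6, 8)), 1)

Evaluation trace:
tell(6) @ H0 ⇒ log+=6
get @ H2 ⇒ 1
tell(8) @ H0 ⇒ log+=8
H0 returns (-8, (6, 8))
H1 returns (-8, (6, 8))
H2 returns ((-8, (6, 8)), 1)
H3 returns ((-8, (6, 8)), 1)
= ((-8, (6, 8)), 1)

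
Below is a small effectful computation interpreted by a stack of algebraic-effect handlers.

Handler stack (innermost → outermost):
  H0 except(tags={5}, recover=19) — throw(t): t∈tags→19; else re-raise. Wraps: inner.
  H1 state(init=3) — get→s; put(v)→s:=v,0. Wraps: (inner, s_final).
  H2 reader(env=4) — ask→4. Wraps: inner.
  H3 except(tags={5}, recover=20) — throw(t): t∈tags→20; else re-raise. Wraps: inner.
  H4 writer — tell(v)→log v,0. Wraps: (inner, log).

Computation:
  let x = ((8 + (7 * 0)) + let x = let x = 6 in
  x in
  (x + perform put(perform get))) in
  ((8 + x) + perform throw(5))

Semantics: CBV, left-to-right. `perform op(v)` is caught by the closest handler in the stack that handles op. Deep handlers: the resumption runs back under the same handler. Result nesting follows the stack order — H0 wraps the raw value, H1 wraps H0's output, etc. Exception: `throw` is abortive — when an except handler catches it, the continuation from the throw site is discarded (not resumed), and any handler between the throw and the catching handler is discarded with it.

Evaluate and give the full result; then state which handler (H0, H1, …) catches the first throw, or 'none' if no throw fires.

Answer: ((19, 3), ()) ; first throw caught by: H0

Evaluation trace:
get @ H1 ⇒ 3
put(3) @ H1 ⇒ s:=3
throw(5) @ H0 caught ⇒ 19
H1 returns (19, 3)
H2 returns (19, 3)
H3 returns (19, 3)
H4 returns ((19, 3), ())
= ((19, 3), ())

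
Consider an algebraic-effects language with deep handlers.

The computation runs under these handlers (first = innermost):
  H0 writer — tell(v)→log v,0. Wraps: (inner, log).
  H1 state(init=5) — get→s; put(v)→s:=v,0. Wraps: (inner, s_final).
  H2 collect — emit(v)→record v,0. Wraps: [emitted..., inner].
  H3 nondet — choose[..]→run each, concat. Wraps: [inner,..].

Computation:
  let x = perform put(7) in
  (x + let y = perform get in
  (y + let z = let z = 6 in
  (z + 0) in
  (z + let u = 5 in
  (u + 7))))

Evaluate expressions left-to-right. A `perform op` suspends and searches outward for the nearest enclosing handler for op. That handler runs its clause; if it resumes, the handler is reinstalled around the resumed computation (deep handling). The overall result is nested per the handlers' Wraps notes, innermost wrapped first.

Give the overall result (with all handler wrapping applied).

Working:
put(7) @ H1 ⇒ s:=7
get @ H1 ⇒ 7
H0 returns (25, ())
H1 returns ((25, ()), 7)
H2 returns [((25, ()), 7)]
H3 returns [[((25, ()), 7)]]
= [[((25, ()), 7)]]

Answer: [[((25, ()), 7)]]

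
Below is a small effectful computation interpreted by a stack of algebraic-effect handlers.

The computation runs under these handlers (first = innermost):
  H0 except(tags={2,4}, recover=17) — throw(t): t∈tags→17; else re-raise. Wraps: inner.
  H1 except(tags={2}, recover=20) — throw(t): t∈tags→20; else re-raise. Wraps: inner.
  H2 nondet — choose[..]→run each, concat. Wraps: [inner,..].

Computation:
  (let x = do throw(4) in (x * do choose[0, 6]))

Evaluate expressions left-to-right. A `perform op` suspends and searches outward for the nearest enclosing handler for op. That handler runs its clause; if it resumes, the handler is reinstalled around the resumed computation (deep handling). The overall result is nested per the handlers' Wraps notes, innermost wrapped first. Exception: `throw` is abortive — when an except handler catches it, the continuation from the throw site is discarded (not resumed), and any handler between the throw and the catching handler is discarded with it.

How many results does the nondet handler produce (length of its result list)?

Evaluation trace:
throw(4) @ H0 caught ⇒ 17
H1 returns 17
H2 returns [17]
= [17]

Answer: 1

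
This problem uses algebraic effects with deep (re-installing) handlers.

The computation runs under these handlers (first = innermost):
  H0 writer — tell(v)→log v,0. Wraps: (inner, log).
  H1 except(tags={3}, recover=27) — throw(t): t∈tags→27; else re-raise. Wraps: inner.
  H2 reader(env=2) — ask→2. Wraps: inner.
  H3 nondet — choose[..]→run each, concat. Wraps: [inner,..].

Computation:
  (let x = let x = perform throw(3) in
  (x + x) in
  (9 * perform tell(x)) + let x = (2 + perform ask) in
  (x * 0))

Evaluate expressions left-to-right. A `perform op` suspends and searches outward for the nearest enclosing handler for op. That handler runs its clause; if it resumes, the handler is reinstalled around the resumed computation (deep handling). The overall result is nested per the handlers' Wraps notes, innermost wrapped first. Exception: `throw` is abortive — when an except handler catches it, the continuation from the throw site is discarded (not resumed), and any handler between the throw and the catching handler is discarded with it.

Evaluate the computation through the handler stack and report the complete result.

Answer: [27]

Evaluation trace:
throw(3) @ H1 caught ⇒ 27
H2 returns 27
H3 returns [27]
= [27]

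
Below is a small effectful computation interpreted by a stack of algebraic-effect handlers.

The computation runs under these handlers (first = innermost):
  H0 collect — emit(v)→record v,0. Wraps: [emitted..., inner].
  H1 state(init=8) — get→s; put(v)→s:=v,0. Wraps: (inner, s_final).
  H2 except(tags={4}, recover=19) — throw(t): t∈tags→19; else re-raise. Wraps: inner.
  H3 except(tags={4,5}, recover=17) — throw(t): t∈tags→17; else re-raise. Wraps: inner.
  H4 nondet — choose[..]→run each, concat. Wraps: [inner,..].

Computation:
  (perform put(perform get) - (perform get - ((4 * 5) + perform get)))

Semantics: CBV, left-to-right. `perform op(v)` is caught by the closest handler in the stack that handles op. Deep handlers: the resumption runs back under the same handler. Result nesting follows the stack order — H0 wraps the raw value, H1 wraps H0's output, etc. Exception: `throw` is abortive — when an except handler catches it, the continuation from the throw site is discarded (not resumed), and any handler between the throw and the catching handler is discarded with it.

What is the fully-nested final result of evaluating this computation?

Answer: [([20], 8)]

Step-by-step:
get @ H1 ⇒ 8
put(8) @ H1 ⇒ s:=8
get @ H1 ⇒ 8
get @ H1 ⇒ 8
H0 returns [20]
H1 returns ([20], 8)
H2 returns ([20], 8)
H3 returns ([20], 8)
H4 returns [([20], 8)]
= [([20], 8)]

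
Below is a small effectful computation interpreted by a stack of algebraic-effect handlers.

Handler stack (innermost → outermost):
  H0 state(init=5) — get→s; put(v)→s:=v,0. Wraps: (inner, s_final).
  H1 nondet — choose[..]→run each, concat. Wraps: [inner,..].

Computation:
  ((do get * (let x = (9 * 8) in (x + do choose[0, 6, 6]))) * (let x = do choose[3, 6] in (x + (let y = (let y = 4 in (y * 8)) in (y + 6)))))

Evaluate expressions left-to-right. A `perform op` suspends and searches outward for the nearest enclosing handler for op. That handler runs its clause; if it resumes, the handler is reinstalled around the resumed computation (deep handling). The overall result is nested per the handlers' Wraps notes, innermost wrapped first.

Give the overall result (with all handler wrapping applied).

Answer: [(14760, 5), (15840, 5), (15990, 5), (17160, 5), (15990, 5), (17160, 5)]

Step-by-step:
get @ H0 ⇒ 5
choose[0, 6, 6] @ H1
  branch[0] choose=0:
    choose[3, 6] @ H1
      branch[0] choose=3:
        H0 returns (14760, 5)
        H1 returns [(14760, 5)]
      branch[1] choose=6:
        H0 returns (15840, 5)
        H1 returns [(15840, 5)]
  branch[1] choose=6:
    choose[3, 6] @ H1
      branch[0] choose=3:
        H0 returns (15990, 5)
        H1 returns [(15990, 5)]
      branch[1] choose=6:
        H0 returns (17160, 5)
        H1 returns [(17160, 5)]
  branch[2] choose=6:
    choose[3, 6] @ H1
      branch[0] choose=3:
        H0 returns (15990, 5)
        H1 returns [(15990, 5)]
      branch[1] choose=6:
        H0 returns (17160, 5)
        H1 returns [(17160, 5)]
= [(14760, 5), (15840, 5), (15990, 5), (17160, 5), (15990, 5), (17160, 5)]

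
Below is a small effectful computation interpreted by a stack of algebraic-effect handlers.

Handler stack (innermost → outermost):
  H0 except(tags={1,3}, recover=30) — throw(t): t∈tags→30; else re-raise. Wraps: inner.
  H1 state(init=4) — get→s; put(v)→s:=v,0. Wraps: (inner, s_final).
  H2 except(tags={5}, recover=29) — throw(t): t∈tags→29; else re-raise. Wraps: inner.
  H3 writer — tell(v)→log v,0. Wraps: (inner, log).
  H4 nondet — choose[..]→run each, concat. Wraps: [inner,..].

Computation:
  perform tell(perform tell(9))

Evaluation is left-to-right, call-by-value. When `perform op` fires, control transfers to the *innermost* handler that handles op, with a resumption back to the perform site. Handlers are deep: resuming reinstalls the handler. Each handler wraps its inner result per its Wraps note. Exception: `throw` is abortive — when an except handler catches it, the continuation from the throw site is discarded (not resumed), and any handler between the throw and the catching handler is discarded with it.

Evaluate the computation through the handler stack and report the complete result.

Step-by-step:
tell(9) @ H3 ⇒ log+=9
tell(0) @ H3 ⇒ log+=0
H0 returns 0
H1 returns (0, 4)
H2 returns (0, 4)
H3 returns ((0, 4), (9, 0))
H4 returns [((0, 4), (9, 0))]
= [((0, 4), (9, 0))]

Answer: [((0, 4), (9, 0))]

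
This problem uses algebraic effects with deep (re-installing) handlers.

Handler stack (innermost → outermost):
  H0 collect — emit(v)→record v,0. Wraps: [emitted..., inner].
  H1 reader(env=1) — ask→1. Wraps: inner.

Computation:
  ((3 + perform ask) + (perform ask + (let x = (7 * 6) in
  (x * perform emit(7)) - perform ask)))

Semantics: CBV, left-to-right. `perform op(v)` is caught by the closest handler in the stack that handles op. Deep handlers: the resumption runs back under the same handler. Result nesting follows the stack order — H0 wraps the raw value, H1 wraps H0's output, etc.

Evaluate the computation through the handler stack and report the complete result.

Step-by-step:
ask @ H1 ⇒ 1
ask @ H1 ⇒ 1
emit(7) @ H0 ⇒ out+=7
ask @ H1 ⇒ 1
H0 returns [7, 4]
H1 returns [7, 4]
= [7, 4]

Answer: [7, 4]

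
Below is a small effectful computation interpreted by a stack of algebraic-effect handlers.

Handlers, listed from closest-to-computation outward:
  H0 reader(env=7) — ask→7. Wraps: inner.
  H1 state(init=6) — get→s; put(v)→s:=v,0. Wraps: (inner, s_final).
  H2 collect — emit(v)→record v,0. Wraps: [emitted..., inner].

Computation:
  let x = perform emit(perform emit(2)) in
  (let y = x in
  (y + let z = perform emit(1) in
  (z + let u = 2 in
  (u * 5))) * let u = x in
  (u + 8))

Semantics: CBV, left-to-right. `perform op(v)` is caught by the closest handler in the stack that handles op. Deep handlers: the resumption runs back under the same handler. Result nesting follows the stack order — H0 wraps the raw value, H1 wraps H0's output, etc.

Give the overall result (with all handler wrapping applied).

Working:
emit(2) @ H2 ⇒ out+=2
emit(0) @ H2 ⇒ out+=0
emit(1) @ H2 ⇒ out+=1
H0 returns 80
H1 returns (80, 6)
H2 returns [2, 0, 1, (80, 6)]
= [2, 0, 1, (80, 6)]

Answer: [2, 0, 1, (80, 6)]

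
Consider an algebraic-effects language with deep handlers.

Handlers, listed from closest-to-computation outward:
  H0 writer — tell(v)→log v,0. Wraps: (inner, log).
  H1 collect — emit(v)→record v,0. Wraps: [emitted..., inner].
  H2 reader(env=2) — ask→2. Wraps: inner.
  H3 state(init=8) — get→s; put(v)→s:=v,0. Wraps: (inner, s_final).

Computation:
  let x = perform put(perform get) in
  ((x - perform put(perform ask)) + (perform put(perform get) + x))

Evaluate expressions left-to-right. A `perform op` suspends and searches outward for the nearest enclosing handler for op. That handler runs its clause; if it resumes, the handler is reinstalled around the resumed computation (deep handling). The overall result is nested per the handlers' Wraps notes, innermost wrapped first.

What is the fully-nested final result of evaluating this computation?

Answer: ([(0, ())], 2)

Working:
get @ H3 ⇒ 8
put(8) @ H3 ⇒ s:=8
ask @ H2 ⇒ 2
put(2) @ H3 ⇒ s:=2
get @ H3 ⇒ 2
put(2) @ H3 ⇒ s:=2
H0 returns (0, ())
H1 returns [(0, ())]
H2 returns [(0, ())]
H3 returns ([(0, ())], 2)
= ([(0, ())], 2)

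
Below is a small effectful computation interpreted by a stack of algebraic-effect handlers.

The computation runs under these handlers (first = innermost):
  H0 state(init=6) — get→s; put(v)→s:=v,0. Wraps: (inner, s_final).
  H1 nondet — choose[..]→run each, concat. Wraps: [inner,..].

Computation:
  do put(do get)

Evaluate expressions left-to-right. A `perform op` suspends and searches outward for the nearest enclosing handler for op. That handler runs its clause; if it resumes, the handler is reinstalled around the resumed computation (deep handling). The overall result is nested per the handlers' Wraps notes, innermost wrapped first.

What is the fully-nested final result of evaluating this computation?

Evaluation trace:
get @ H0 ⇒ 6
put(6) @ H0 ⇒ s:=6
H0 returns (0, 6)
H1 returns [(0, 6)]
= [(0, 6)]

Answer: [(0, 6)]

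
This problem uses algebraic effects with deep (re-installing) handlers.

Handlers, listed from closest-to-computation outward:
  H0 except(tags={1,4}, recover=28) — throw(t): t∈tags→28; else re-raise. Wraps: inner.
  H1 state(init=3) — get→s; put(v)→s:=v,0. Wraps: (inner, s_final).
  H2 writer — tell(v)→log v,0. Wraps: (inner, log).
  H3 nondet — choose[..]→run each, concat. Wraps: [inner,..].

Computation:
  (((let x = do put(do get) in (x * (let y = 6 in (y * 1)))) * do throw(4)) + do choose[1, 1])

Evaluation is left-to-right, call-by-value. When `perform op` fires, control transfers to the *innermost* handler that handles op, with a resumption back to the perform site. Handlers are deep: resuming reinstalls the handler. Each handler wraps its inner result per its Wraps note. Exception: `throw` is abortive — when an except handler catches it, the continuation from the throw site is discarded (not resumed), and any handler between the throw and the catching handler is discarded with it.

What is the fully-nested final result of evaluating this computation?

Step-by-step:
get @ H1 ⇒ 3
put(3) @ H1 ⇒ s:=3
throw(4) @ H0 caught ⇒ 28
H1 returns (28, 3)
H2 returns ((28, 3), ())
H3 returns [((28, 3), ())]
= [((28, 3), ())]

Answer: [((28, 3), ())]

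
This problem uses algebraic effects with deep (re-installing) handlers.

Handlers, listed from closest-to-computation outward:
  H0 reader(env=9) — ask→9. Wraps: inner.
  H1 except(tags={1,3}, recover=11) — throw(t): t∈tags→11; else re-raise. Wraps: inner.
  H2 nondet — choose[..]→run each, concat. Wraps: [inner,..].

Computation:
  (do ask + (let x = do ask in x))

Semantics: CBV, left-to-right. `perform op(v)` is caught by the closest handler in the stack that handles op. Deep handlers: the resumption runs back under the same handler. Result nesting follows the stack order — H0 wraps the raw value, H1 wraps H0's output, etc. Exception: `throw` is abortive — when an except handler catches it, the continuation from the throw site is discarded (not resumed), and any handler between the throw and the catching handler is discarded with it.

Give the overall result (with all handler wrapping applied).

Answer: [18]

Working:
ask @ H0 ⇒ 9
ask @ H0 ⇒ 9
H0 returns 18
H1 returns 18
H2 returns [18]
= [18]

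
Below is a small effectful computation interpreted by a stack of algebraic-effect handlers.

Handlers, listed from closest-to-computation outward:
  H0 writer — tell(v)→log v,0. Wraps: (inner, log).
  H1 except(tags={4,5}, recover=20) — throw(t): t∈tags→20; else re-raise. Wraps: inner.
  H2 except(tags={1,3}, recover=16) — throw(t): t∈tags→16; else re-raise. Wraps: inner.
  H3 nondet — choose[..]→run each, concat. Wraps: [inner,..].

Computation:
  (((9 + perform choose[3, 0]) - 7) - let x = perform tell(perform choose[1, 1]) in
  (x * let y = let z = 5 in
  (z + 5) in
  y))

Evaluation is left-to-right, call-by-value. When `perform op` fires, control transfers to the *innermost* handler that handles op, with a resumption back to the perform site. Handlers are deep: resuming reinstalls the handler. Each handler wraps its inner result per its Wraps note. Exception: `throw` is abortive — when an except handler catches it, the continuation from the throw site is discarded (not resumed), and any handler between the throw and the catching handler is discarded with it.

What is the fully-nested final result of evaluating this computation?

Step-by-step:
choose[3, 0] @ H3
  branch[0] choose=3:
    choose[1, 1] @ H3
      branch[0] choose=1:
        tell(1) @ H0 ⇒ log+=1
        H0 returns (5, (1))
        H1 returns (5, (1))
        H2 returns (5, (1))
        H3 returns [(5, (1))]
      branch[1] choose=1:
        tell(1) @ H0 ⇒ log+=1
        H0 returns (5, (1))
        H1 returns (5, (1))
        H2 returns (5, (1))
        H3 returns [(5, (1))]
  branch[1] choose=0:
    choose[1, 1] @ H3
      branch[0] choose=1:
        tell(1) @ H0 ⇒ log+=1
        H0 returns (2, (1))
        H1 returns (2, (1))
        H2 returns (2, (1))
        H3 returns [(2, (1))]
      branch[1] choose=1:
        tell(1) @ H0 ⇒ log+=1
        H0 returns (2, (1))
        H1 returns (2, (1))
        H2 returns (2, (1))
        H3 returns [(2, (1))]
= [(5, (1)), (5, (1)), (2, (1)), (2, (1))]

Answer: [(5, (1)), (5, (1)), (2, (1)), (2, (1))]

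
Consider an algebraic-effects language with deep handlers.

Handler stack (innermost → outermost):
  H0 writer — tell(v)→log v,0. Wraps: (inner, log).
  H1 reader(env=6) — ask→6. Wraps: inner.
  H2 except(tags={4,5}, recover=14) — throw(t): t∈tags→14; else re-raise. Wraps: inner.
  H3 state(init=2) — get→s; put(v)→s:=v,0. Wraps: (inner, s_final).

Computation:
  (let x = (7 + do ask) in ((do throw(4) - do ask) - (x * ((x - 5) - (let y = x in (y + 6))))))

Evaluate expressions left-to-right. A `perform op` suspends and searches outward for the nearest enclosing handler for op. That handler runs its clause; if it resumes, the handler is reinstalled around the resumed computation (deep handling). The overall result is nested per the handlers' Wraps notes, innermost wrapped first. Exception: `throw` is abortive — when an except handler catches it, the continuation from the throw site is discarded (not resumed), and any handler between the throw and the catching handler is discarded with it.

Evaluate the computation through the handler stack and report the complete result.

Working:
ask @ H1 ⇒ 6
throw(4) @ H2 caught ⇒ 14
H3 returns (14, 2)
= (14, 2)

Answer: (14, 2)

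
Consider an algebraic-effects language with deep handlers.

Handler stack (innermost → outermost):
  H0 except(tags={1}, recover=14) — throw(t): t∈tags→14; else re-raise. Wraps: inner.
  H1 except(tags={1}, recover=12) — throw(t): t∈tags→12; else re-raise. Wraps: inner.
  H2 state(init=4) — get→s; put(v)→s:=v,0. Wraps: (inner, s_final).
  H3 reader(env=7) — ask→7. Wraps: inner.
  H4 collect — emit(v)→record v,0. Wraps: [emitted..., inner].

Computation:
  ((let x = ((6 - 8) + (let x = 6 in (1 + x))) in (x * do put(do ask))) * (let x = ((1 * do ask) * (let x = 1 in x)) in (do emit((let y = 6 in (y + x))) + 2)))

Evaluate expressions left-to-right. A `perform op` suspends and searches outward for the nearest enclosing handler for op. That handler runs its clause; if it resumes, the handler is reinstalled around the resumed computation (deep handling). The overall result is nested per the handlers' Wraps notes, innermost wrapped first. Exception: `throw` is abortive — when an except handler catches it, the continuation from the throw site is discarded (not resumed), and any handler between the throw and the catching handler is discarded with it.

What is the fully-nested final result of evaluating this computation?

Answer: [13, (0, 7)]

Step-by-step:
ask @ H3 ⇒ 7
put(7) @ H2 ⇒ s:=7
ask @ H3 ⇒ 7
emit(13) @ H4 ⇒ out+=13
H0 returns 0
H1 returns 0
H2 returns (0, 7)
H3 returns (0, 7)
H4 returns [13, (0, 7)]
= [13, (0, 7)]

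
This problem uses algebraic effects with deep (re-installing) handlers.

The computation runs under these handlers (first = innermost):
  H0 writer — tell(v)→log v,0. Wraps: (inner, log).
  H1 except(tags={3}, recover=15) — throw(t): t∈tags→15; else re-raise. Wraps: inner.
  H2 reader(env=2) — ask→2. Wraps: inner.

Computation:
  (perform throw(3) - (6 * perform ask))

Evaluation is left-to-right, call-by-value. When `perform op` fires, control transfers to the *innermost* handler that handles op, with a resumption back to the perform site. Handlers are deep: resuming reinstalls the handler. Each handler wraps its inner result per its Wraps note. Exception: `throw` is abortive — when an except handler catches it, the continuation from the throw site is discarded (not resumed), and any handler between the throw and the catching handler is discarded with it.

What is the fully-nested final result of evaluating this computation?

Answer: 15

Evaluation trace:
throw(3) @ H1 caught ⇒ 15
H2 returns 15
= 15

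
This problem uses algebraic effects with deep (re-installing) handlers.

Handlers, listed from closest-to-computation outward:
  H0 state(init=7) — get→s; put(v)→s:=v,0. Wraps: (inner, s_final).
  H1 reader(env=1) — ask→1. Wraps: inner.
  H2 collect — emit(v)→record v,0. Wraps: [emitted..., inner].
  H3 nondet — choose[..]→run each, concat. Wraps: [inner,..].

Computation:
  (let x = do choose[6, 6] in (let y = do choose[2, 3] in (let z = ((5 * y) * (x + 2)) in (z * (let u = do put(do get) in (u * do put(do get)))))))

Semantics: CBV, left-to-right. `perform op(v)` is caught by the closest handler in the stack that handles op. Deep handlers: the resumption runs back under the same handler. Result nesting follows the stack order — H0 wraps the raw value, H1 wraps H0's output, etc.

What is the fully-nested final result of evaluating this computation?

Answer: [[(0, 7)], [(0, 7)], [(0, 7)], [(0, 7)]]

Working:
choose[6, 6] @ H3
  branch[0] choose=6:
    choose[2, 3] @ H3
      branch[0] choose=2:
        get @ H0 ⇒ 7
        put(7) @ H0 ⇒ s:=7
        get @ H0 ⇒ 7
        put(7) @ H0 ⇒ s:=7
        H0 returns (0, 7)
        H1 returns (0, 7)
        H2 returns [(0, 7)]
        H3 returns [[(0, 7)]]
      branch[1] choose=3:
        get @ H0 ⇒ 7
        put(7) @ H0 ⇒ s:=7
        get @ H0 ⇒ 7
        put(7) @ H0 ⇒ s:=7
        H0 returns (0, 7)
        H1 returns (0, 7)
        H2 returns [(0, 7)]
        H3 returns [[(0, 7)]]
  branch[1] choose=6:
    choose[2, 3] @ H3
      branch[0] choose=2:
        get @ H0 ⇒ 7
        put(7) @ H0 ⇒ s:=7
        get @ H0 ⇒ 7
        put(7) @ H0 ⇒ s:=7
        H0 returns (0, 7)
        H1 returns (0, 7)
        H2 returns [(0, 7)]
        H3 returns [[(0, 7)]]
      branch[1] choose=3:
        get @ H0 ⇒ 7
        put(7) @ H0 ⇒ s:=7
        get @ H0 ⇒ 7
        put(7) @ H0 ⇒ s:=7
        H0 returns (0, 7)
        H1 returns (0, 7)
        H2 returns [(0, 7)]
        H3 returns [[(0, 7)]]
= [[(0, 7)], [(0, 7)], [(0, 7)], [(0, 7)]]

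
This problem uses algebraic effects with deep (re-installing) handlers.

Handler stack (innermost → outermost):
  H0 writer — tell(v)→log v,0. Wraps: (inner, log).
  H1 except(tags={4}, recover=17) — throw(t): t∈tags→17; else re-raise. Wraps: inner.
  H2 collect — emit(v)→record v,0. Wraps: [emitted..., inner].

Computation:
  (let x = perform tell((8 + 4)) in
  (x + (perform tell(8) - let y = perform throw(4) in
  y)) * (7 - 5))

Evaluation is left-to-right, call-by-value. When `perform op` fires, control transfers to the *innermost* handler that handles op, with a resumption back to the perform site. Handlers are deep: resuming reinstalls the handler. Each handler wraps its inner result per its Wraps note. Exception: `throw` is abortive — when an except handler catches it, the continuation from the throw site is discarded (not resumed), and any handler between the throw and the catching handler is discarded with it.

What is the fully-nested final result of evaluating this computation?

Answer: [17]

Evaluation trace:
tell(12) @ H0 ⇒ log+=12
tell(8) @ H0 ⇒ log+=8
throw(4) @ H1 caught ⇒ 17
H2 returns [17]
= [17]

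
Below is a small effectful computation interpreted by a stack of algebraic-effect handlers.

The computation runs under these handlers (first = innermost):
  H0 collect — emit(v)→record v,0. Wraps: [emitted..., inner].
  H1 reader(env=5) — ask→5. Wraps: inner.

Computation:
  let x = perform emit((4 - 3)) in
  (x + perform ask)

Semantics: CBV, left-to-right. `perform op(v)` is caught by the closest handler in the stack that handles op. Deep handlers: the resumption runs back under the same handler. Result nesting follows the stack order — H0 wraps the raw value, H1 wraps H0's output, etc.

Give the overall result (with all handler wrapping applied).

Answer: [1, 5]

Working:
emit(1) @ H0 ⇒ out+=1
ask @ H1 ⇒ 5
H0 returns [1, 5]
H1 returns [1, 5]
= [1, 5]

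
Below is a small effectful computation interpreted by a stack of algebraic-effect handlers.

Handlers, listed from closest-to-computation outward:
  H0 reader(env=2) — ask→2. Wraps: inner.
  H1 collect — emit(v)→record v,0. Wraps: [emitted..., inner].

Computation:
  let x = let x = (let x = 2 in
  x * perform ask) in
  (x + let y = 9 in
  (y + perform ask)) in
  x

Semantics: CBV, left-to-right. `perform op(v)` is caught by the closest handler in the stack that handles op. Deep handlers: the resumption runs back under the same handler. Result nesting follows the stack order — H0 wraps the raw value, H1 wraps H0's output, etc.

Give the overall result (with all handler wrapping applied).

Answer: [15]

Step-by-step:
ask @ H0 ⇒ 2
ask @ H0 ⇒ 2
H0 returns 15
H1 returns [15]
= [15]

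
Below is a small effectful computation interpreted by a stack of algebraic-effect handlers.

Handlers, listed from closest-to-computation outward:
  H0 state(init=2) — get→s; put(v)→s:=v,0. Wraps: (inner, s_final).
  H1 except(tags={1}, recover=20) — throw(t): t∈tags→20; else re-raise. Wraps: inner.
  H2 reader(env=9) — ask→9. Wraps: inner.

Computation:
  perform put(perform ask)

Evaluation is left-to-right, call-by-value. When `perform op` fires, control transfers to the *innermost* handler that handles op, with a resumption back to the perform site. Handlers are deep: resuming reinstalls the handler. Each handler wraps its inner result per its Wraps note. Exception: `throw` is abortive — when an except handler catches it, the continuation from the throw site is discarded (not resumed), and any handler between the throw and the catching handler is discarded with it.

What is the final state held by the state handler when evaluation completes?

Step-by-step:
ask @ H2 ⇒ 9
put(9) @ H0 ⇒ s:=9
H0 returns (0, 9)
H1 returns (0, 9)
H2 returns (0, 9)
= (0, 9)

Answer: 9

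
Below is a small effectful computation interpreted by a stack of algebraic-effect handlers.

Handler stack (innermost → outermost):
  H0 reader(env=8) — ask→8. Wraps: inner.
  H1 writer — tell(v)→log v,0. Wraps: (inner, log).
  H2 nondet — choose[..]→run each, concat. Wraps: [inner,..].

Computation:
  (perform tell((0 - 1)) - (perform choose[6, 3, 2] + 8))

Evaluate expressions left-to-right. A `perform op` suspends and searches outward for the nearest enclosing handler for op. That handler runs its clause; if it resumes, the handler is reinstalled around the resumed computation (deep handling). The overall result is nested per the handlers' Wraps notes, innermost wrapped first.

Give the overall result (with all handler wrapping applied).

Working:
tell(-1) @ H1 ⇒ log+=-1
choose[6, 3, 2] @ H2
  branch[0] choose=6:
    H0 returns -14
    H1 returns (-14, (-1))
    H2 returns [(-14, (-1))]
  branch[1] choose=3:
    H0 returns -11
    H1 returns (-11, (-1))
    H2 returns [(-11, (-1))]
  branch[2] choose=2:
    H0 returns -10
    H1 returns (-10, (-1))
    H2 returns [(-10, (-1))]
= [(-14, (-1)), (-11, (-1)), (-10, (-1))]

Answer: [(-14, (-1)), (-11, (-1)), (-10, (-1))]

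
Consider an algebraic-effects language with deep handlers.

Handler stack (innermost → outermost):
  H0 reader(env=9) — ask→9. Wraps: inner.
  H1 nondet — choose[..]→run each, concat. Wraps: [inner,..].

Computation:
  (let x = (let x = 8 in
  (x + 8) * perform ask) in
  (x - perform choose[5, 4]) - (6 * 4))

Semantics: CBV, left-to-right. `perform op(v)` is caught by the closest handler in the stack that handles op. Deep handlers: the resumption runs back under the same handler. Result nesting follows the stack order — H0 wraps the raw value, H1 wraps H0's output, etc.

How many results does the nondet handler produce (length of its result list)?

Answer: 2

Working:
ask @ H0 ⇒ 9
choose[5, 4] @ H1
  branch[0] choose=5:
    H0 returns 115
    H1 returns [115]
  branch[1] choose=4:
    H0 returns 116
    H1 returns [116]
= [115, 116]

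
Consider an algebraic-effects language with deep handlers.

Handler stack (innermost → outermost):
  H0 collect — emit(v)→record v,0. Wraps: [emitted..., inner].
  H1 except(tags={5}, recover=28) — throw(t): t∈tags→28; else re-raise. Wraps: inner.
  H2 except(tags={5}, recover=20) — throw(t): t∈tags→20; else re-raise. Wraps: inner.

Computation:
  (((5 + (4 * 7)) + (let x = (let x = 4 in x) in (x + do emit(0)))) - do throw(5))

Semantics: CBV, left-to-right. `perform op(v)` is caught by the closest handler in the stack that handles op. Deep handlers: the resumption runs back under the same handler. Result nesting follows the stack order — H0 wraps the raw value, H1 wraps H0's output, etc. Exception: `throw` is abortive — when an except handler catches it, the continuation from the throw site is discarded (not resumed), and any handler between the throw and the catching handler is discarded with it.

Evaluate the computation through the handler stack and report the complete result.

Answer: 28

Working:
emit(0) @ H0 ⇒ out+=0
throw(5) @ H1 caught ⇒ 28
H2 returns 28
= 28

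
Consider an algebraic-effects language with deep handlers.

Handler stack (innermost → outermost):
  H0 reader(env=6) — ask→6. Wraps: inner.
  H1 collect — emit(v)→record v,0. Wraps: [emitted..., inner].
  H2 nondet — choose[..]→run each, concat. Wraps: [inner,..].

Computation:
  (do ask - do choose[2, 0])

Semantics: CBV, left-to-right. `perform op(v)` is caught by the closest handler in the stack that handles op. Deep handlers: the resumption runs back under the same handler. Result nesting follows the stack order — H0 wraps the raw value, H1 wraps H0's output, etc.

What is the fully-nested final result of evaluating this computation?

Evaluation trace:
ask @ H0 ⇒ 6
choose[2, 0] @ H2
  branch[0] choose=2:
    H0 returns 4
    H1 returns [4]
    H2 returns [[4]]
  branch[1] choose=0:
    H0 returns 6
    H1 returns [6]
    H2 returns [[6]]
= [[4], [6]]

Answer: [[4], [6]]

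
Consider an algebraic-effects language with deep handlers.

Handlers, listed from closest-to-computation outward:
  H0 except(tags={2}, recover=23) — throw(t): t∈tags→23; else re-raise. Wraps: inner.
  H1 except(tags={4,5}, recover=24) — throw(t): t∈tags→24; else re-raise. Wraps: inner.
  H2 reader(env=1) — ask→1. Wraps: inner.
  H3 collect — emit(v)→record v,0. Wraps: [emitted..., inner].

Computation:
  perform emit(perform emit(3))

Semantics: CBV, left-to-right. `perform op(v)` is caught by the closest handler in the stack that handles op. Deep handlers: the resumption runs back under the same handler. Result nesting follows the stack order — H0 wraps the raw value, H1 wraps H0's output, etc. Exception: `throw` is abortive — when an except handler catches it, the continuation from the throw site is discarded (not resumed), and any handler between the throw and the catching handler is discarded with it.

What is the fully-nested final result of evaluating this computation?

Evaluation trace:
emit(3) @ H3 ⇒ out+=3
emit(0) @ H3 ⇒ out+=0
H0 returns 0
H1 returns 0
H2 returns 0
H3 returns [3, 0, 0]
= [3, 0, 0]

Answer: [3, 0, 0]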